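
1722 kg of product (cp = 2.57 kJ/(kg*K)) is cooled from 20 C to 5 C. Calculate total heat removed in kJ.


dT = 20 - (5) = 15 K
Q = m * cp * dT = 1722 * 2.57 * 15
Q = 66383 kJ

66383


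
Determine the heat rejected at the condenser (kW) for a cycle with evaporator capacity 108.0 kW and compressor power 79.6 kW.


Q_cond = Q_evap + W
Q_cond = 108.0 + 79.6
Q_cond = 187.6 kW

187.6


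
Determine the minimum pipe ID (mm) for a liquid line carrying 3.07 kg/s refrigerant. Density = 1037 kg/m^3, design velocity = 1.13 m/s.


A = m_dot / (rho * v) = 3.07 / (1037 * 1.13) = 0.002619878649 m^2
d = sqrt(4*A/pi) * 1000
d = 57.8 mm

57.8


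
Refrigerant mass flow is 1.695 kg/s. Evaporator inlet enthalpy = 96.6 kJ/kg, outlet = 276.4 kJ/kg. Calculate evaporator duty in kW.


dh = 276.4 - 96.6 = 179.8 kJ/kg
Q_evap = m_dot * dh = 1.695 * 179.8
Q_evap = 304.76 kW

304.76


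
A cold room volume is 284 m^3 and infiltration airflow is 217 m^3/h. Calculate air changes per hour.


ACH = flow / volume
ACH = 217 / 284
ACH = 0.764

0.764


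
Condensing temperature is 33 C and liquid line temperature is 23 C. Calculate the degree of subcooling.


Subcooling = T_cond - T_liquid
Subcooling = 33 - 23
Subcooling = 10 K

10


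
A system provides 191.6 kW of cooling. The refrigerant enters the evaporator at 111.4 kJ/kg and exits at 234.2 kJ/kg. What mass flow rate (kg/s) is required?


dh = 234.2 - 111.4 = 122.8 kJ/kg
m_dot = Q / dh = 191.6 / 122.8 = 1.5603 kg/s

1.5603


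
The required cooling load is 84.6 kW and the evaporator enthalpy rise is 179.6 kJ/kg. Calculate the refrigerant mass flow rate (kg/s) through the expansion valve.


m_dot = Q / dh
m_dot = 84.6 / 179.6
m_dot = 0.471 kg/s

0.471


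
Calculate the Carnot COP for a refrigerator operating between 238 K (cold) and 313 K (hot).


dT = 313 - 238 = 75 K
COP_carnot = T_cold / dT = 238 / 75
COP_carnot = 3.173

3.173


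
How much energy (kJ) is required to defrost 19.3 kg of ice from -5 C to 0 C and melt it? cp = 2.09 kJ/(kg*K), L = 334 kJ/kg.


Sensible heat = cp * dT = 2.09 * 5 = 10.45 kJ/kg
Total per kg = 10.45 + 334 = 344.45 kJ/kg
Q = m * total = 19.3 * 344.45
Q = 6647.9 kJ

6647.9


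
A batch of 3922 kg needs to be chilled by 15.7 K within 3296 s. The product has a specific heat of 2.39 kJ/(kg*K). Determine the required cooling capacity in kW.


Q = m * cp * dT / t
Q = 3922 * 2.39 * 15.7 / 3296
Q = 44.65 kW

44.65


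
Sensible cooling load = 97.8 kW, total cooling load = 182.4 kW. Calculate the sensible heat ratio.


SHR = Q_sensible / Q_total
SHR = 97.8 / 182.4
SHR = 0.536

0.536


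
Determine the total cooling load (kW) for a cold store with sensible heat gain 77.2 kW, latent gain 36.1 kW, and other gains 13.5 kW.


Q_total = Q_s + Q_l + Q_misc
Q_total = 77.2 + 36.1 + 13.5
Q_total = 126.8 kW

126.8


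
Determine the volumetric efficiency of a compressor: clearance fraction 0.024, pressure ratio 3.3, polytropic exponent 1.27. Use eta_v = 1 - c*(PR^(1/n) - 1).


PR^(1/n) = 3.3^(1/1.27) = 2.56022829
eta_v = 1 - 0.024 * (2.56022829 - 1)
eta_v = 0.9626

0.9626


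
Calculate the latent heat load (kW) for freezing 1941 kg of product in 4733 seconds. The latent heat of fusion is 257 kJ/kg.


Q_lat = m * h_fg / t
Q_lat = 1941 * 257 / 4733
Q_lat = 105.4 kW

105.4


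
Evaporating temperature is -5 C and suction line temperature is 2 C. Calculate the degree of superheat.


Superheat = T_suction - T_evap
Superheat = 2 - (-5)
Superheat = 7 K

7


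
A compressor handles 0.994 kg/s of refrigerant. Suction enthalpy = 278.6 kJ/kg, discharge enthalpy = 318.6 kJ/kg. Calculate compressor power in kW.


dh = 318.6 - 278.6 = 40.0 kJ/kg
W = m_dot * dh = 0.994 * 40.0 = 39.76 kW

39.76


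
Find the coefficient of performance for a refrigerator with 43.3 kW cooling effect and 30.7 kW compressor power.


COP = Q_evap / W
COP = 43.3 / 30.7
COP = 1.41

1.41


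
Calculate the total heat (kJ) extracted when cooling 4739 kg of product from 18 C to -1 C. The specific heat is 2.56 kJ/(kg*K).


dT = 18 - (-1) = 19 K
Q = m * cp * dT = 4739 * 2.56 * 19
Q = 230505 kJ

230505


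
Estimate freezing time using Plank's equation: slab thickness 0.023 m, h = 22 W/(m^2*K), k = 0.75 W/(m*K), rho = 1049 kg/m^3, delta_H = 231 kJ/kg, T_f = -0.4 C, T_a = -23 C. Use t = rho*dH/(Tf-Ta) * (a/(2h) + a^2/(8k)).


dT = -0.4 - (-23) = 22.6 K
term1 = a/(2h) = 0.023/(2*22) = 0.0005227272727
term2 = a^2/(8k) = 0.023^2/(8*0.75) = 0.00008816666667
t = rho*dH*1000/dT * (term1 + term2)
t = 1049*231*1000/22.6 * (0.0005227272727 + 0.00008816666667)
t = 6550 s

6550


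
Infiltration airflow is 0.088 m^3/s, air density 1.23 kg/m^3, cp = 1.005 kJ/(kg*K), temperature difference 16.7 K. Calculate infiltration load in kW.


Q = V_dot * rho * cp * dT
Q = 0.088 * 1.23 * 1.005 * 16.7
Q = 1.817 kW

1.817


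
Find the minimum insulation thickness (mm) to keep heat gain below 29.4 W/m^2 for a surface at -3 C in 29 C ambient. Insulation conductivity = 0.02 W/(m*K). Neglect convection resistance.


dT = 29 - (-3) = 32 K
thickness = k * dT / q_max * 1000
thickness = 0.02 * 32 / 29.4 * 1000
thickness = 21.8 mm

21.8


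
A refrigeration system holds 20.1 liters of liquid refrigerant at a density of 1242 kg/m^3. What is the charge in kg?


Charge = V * rho / 1000
Charge = 20.1 * 1242 / 1000
Charge = 24.96 kg

24.96


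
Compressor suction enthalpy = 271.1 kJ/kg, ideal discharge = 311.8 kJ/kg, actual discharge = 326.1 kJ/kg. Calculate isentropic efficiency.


dh_ideal = 311.8 - 271.1 = 40.7 kJ/kg
dh_actual = 326.1 - 271.1 = 55.0 kJ/kg
eta_s = dh_ideal / dh_actual = 40.7 / 55.0
eta_s = 0.74

0.74


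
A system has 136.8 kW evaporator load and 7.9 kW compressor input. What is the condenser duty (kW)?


Q_cond = Q_evap + W
Q_cond = 136.8 + 7.9
Q_cond = 144.7 kW

144.7


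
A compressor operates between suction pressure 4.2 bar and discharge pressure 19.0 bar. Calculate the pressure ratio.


PR = P_high / P_low
PR = 19.0 / 4.2
PR = 4.524

4.524


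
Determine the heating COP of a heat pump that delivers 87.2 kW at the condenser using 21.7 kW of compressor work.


COP_hp = Q_cond / W
COP_hp = 87.2 / 21.7
COP_hp = 4.018

4.018


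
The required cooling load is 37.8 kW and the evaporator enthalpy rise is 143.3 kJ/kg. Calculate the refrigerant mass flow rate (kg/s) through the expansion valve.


m_dot = Q / dh
m_dot = 37.8 / 143.3
m_dot = 0.2638 kg/s

0.2638


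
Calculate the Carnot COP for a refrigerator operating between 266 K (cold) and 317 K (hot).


dT = 317 - 266 = 51 K
COP_carnot = T_cold / dT = 266 / 51
COP_carnot = 5.216

5.216


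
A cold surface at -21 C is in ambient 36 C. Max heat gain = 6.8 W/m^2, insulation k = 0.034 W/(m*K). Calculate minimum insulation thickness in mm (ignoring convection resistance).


dT = 36 - (-21) = 57 K
thickness = k * dT / q_max * 1000
thickness = 0.034 * 57 / 6.8 * 1000
thickness = 285.0 mm

285.0


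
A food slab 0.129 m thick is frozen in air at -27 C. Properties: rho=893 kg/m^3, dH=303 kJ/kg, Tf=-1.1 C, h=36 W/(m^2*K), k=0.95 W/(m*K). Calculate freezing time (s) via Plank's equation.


dT = -1.1 - (-27) = 25.9 K
term1 = a/(2h) = 0.129/(2*36) = 0.001791666667
term2 = a^2/(8k) = 0.129^2/(8*0.95) = 0.002189605263
t = rho*dH*1000/dT * (term1 + term2)
t = 893*303*1000/25.9 * (0.001791666667 + 0.002189605263)
t = 41593 s

41593


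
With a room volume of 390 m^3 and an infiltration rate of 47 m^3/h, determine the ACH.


ACH = flow / volume
ACH = 47 / 390
ACH = 0.121

0.121


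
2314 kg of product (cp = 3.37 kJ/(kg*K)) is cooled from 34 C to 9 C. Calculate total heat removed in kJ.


dT = 34 - (9) = 25 K
Q = m * cp * dT = 2314 * 3.37 * 25
Q = 194955 kJ

194955


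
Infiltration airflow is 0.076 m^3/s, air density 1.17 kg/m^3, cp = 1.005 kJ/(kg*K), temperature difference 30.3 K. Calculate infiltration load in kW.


Q = V_dot * rho * cp * dT
Q = 0.076 * 1.17 * 1.005 * 30.3
Q = 2.708 kW

2.708


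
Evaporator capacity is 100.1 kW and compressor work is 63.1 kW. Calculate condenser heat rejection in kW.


Q_cond = Q_evap + W
Q_cond = 100.1 + 63.1
Q_cond = 163.2 kW

163.2


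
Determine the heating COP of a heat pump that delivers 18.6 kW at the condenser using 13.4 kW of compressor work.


COP_hp = Q_cond / W
COP_hp = 18.6 / 13.4
COP_hp = 1.388

1.388


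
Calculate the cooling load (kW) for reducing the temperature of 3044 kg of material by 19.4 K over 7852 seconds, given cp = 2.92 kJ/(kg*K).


Q = m * cp * dT / t
Q = 3044 * 2.92 * 19.4 / 7852
Q = 21.961 kW

21.961


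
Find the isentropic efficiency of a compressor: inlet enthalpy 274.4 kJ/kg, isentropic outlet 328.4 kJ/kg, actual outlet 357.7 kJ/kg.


dh_ideal = 328.4 - 274.4 = 54.0 kJ/kg
dh_actual = 357.7 - 274.4 = 83.3 kJ/kg
eta_s = dh_ideal / dh_actual = 54.0 / 83.3
eta_s = 0.6483

0.6483


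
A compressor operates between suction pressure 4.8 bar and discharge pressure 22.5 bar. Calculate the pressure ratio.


PR = P_high / P_low
PR = 22.5 / 4.8
PR = 4.688

4.688


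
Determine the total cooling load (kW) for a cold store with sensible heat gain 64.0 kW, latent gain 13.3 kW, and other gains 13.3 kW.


Q_total = Q_s + Q_l + Q_misc
Q_total = 64.0 + 13.3 + 13.3
Q_total = 90.6 kW

90.6


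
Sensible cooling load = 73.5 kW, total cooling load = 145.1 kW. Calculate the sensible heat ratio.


SHR = Q_sensible / Q_total
SHR = 73.5 / 145.1
SHR = 0.507

0.507


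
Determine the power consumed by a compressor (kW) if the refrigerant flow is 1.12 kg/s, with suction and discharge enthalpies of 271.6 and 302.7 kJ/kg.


dh = 302.7 - 271.6 = 31.1 kJ/kg
W = m_dot * dh = 1.12 * 31.1 = 34.83 kW

34.83


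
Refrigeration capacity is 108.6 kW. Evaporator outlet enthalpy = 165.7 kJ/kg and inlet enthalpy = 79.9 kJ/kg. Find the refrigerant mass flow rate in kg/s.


dh = 165.7 - 79.9 = 85.8 kJ/kg
m_dot = Q / dh = 108.6 / 85.8 = 1.2657 kg/s

1.2657


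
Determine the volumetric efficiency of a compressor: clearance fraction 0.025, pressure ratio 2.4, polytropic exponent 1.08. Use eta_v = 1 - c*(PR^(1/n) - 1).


PR^(1/n) = 2.4^(1/1.08) = 2.24930033
eta_v = 1 - 0.025 * (2.24930033 - 1)
eta_v = 0.9688

0.9688


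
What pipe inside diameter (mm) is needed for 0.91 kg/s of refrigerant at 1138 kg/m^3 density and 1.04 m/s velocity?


A = m_dot / (rho * v) = 0.91 / (1138 * 1.04) = 0.0007688927944 m^2
d = sqrt(4*A/pi) * 1000
d = 31.3 mm

31.3


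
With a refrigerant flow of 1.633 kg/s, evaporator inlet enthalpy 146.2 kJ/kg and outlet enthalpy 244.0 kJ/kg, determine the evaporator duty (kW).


dh = 244.0 - 146.2 = 97.8 kJ/kg
Q_evap = m_dot * dh = 1.633 * 97.8
Q_evap = 159.71 kW

159.71


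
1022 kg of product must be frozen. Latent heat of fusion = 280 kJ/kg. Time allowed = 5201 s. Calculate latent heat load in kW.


Q_lat = m * h_fg / t
Q_lat = 1022 * 280 / 5201
Q_lat = 55.02 kW

55.02


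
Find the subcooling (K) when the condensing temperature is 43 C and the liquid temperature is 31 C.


Subcooling = T_cond - T_liquid
Subcooling = 43 - 31
Subcooling = 12 K

12


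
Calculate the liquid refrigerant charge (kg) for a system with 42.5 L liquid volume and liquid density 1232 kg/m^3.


Charge = V * rho / 1000
Charge = 42.5 * 1232 / 1000
Charge = 52.36 kg

52.36


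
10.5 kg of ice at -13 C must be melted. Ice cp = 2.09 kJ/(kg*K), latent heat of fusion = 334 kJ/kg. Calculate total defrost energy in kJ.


Sensible heat = cp * dT = 2.09 * 13 = 27.17 kJ/kg
Total per kg = 27.17 + 334 = 361.17 kJ/kg
Q = m * total = 10.5 * 361.17
Q = 3792.3 kJ

3792.3


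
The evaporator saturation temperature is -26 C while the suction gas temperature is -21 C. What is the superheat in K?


Superheat = T_suction - T_evap
Superheat = -21 - (-26)
Superheat = 5 K

5


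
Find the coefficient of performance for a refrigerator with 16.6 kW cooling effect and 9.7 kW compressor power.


COP = Q_evap / W
COP = 16.6 / 9.7
COP = 1.711

1.711


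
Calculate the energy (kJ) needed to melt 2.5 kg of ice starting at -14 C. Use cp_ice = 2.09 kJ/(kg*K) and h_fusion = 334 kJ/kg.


Sensible heat = cp * dT = 2.09 * 14 = 29.26 kJ/kg
Total per kg = 29.26 + 334 = 363.26 kJ/kg
Q = m * total = 2.5 * 363.26
Q = 908.2 kJ

908.2


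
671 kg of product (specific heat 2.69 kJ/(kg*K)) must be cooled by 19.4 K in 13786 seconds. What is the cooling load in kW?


Q = m * cp * dT / t
Q = 671 * 2.69 * 19.4 / 13786
Q = 2.54 kW

2.54


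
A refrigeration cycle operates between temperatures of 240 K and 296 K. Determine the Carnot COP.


dT = 296 - 240 = 56 K
COP_carnot = T_cold / dT = 240 / 56
COP_carnot = 4.286

4.286


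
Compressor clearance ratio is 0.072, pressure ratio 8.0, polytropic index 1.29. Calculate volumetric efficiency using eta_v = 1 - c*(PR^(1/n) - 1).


PR^(1/n) = 8.0^(1/1.29) = 5.01267742
eta_v = 1 - 0.072 * (5.01267742 - 1)
eta_v = 0.7111

0.7111


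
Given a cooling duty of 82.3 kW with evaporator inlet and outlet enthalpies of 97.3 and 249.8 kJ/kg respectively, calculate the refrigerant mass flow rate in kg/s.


dh = 249.8 - 97.3 = 152.5 kJ/kg
m_dot = Q / dh = 82.3 / 152.5 = 0.5397 kg/s

0.5397


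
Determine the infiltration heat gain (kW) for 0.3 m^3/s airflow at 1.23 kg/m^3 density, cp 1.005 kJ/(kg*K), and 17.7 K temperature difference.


Q = V_dot * rho * cp * dT
Q = 0.3 * 1.23 * 1.005 * 17.7
Q = 6.564 kW

6.564


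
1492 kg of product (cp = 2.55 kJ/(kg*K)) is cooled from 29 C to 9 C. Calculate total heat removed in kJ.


dT = 29 - (9) = 20 K
Q = m * cp * dT = 1492 * 2.55 * 20
Q = 76092 kJ

76092


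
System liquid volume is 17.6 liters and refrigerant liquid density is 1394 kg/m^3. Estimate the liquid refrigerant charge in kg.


Charge = V * rho / 1000
Charge = 17.6 * 1394 / 1000
Charge = 24.53 kg

24.53


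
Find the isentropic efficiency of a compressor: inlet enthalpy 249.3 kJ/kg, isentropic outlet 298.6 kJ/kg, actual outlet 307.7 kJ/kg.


dh_ideal = 298.6 - 249.3 = 49.3 kJ/kg
dh_actual = 307.7 - 249.3 = 58.4 kJ/kg
eta_s = dh_ideal / dh_actual = 49.3 / 58.4
eta_s = 0.8442

0.8442


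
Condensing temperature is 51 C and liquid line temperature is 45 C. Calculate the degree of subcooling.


Subcooling = T_cond - T_liquid
Subcooling = 51 - 45
Subcooling = 6 K

6


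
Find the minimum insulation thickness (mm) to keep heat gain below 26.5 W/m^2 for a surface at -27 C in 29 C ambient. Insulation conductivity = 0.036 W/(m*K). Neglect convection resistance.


dT = 29 - (-27) = 56 K
thickness = k * dT / q_max * 1000
thickness = 0.036 * 56 / 26.5 * 1000
thickness = 76.1 mm

76.1


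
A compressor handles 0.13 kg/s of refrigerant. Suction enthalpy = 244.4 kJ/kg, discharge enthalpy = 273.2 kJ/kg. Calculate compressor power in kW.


dh = 273.2 - 244.4 = 28.8 kJ/kg
W = m_dot * dh = 0.13 * 28.8 = 3.74 kW

3.74


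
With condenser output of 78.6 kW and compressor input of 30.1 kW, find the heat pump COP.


COP_hp = Q_cond / W
COP_hp = 78.6 / 30.1
COP_hp = 2.611

2.611


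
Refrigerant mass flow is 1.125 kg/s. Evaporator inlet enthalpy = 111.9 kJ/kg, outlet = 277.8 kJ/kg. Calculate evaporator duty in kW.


dh = 277.8 - 111.9 = 165.9 kJ/kg
Q_evap = m_dot * dh = 1.125 * 165.9
Q_evap = 186.64 kW

186.64


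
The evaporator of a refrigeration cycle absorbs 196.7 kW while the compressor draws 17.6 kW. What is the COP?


COP = Q_evap / W
COP = 196.7 / 17.6
COP = 11.176

11.176


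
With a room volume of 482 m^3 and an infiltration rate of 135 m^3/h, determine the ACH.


ACH = flow / volume
ACH = 135 / 482
ACH = 0.28

0.28


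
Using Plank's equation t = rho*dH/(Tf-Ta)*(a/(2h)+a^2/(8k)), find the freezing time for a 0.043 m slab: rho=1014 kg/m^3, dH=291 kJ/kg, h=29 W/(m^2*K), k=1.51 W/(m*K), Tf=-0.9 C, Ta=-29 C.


dT = -0.9 - (-29) = 28.1 K
term1 = a/(2h) = 0.043/(2*29) = 0.0007413793103
term2 = a^2/(8k) = 0.043^2/(8*1.51) = 0.0001530629139
t = rho*dH*1000/dT * (term1 + term2)
t = 1014*291*1000/28.1 * (0.0007413793103 + 0.0001530629139)
t = 9392 s

9392


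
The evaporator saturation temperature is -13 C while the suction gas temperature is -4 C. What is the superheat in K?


Superheat = T_suction - T_evap
Superheat = -4 - (-13)
Superheat = 9 K

9


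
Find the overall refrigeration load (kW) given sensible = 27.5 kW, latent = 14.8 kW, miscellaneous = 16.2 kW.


Q_total = Q_s + Q_l + Q_misc
Q_total = 27.5 + 14.8 + 16.2
Q_total = 58.5 kW

58.5


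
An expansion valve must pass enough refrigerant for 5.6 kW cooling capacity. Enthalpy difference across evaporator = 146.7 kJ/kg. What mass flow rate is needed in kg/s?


m_dot = Q / dh
m_dot = 5.6 / 146.7
m_dot = 0.0382 kg/s

0.0382


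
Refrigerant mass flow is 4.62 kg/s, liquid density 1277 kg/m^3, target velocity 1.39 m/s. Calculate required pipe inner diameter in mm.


A = m_dot / (rho * v) = 4.62 / (1277 * 1.39) = 0.002602772911 m^2
d = sqrt(4*A/pi) * 1000
d = 57.6 mm

57.6


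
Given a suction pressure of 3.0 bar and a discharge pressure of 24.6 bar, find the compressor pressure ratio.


PR = P_high / P_low
PR = 24.6 / 3.0
PR = 8.2

8.2


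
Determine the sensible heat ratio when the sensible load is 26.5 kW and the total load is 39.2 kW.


SHR = Q_sensible / Q_total
SHR = 26.5 / 39.2
SHR = 0.676

0.676


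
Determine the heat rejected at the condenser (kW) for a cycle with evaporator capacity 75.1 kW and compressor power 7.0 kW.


Q_cond = Q_evap + W
Q_cond = 75.1 + 7.0
Q_cond = 82.1 kW

82.1


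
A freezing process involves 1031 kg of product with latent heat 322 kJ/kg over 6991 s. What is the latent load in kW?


Q_lat = m * h_fg / t
Q_lat = 1031 * 322 / 6991
Q_lat = 47.49 kW

47.49


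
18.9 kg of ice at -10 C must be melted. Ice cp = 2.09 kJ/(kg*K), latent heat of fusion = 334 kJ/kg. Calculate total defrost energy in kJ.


Sensible heat = cp * dT = 2.09 * 10 = 20.9 kJ/kg
Total per kg = 20.9 + 334 = 354.9 kJ/kg
Q = m * total = 18.9 * 354.9
Q = 6707.6 kJ

6707.6


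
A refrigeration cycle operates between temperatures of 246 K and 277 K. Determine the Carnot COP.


dT = 277 - 246 = 31 K
COP_carnot = T_cold / dT = 246 / 31
COP_carnot = 7.935

7.935


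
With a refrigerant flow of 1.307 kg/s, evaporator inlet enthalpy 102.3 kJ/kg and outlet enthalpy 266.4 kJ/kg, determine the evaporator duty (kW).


dh = 266.4 - 102.3 = 164.1 kJ/kg
Q_evap = m_dot * dh = 1.307 * 164.1
Q_evap = 214.48 kW

214.48


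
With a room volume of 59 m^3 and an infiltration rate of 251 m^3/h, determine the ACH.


ACH = flow / volume
ACH = 251 / 59
ACH = 4.254

4.254


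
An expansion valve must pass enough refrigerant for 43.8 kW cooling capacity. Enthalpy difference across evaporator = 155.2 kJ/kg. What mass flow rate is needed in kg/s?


m_dot = Q / dh
m_dot = 43.8 / 155.2
m_dot = 0.2822 kg/s

0.2822


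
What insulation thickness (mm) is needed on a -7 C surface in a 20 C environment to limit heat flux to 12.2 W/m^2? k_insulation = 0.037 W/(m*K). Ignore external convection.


dT = 20 - (-7) = 27 K
thickness = k * dT / q_max * 1000
thickness = 0.037 * 27 / 12.2 * 1000
thickness = 81.9 mm

81.9


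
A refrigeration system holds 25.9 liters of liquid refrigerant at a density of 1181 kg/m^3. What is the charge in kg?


Charge = V * rho / 1000
Charge = 25.9 * 1181 / 1000
Charge = 30.59 kg

30.59


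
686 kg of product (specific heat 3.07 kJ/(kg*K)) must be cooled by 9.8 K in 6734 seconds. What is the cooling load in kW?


Q = m * cp * dT / t
Q = 686 * 3.07 * 9.8 / 6734
Q = 3.065 kW

3.065


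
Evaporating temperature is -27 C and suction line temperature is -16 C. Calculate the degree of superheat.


Superheat = T_suction - T_evap
Superheat = -16 - (-27)
Superheat = 11 K

11


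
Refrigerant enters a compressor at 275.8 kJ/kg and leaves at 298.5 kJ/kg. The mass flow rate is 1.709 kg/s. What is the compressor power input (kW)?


dh = 298.5 - 275.8 = 22.7 kJ/kg
W = m_dot * dh = 1.709 * 22.7 = 38.79 kW

38.79


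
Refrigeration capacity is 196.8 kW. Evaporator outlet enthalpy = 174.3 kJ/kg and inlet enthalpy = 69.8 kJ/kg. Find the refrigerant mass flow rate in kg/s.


dh = 174.3 - 69.8 = 104.5 kJ/kg
m_dot = Q / dh = 196.8 / 104.5 = 1.8833 kg/s

1.8833


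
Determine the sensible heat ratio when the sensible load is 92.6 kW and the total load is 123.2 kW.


SHR = Q_sensible / Q_total
SHR = 92.6 / 123.2
SHR = 0.752

0.752


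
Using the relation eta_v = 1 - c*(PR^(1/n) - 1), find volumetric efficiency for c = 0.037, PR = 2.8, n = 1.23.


PR^(1/n) = 2.8^(1/1.23) = 2.30963374
eta_v = 1 - 0.037 * (2.30963374 - 1)
eta_v = 0.9515

0.9515


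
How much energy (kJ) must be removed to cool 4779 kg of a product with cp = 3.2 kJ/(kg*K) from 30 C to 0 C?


dT = 30 - (0) = 30 K
Q = m * cp * dT = 4779 * 3.2 * 30
Q = 458784 kJ

458784


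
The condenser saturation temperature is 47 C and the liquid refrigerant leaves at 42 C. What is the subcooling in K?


Subcooling = T_cond - T_liquid
Subcooling = 47 - 42
Subcooling = 5 K

5


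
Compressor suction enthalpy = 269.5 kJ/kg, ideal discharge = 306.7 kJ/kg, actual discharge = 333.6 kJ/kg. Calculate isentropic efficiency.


dh_ideal = 306.7 - 269.5 = 37.2 kJ/kg
dh_actual = 333.6 - 269.5 = 64.1 kJ/kg
eta_s = dh_ideal / dh_actual = 37.2 / 64.1
eta_s = 0.5803

0.5803


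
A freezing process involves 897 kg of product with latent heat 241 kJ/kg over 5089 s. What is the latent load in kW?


Q_lat = m * h_fg / t
Q_lat = 897 * 241 / 5089
Q_lat = 42.48 kW

42.48


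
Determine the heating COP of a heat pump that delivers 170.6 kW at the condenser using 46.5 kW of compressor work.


COP_hp = Q_cond / W
COP_hp = 170.6 / 46.5
COP_hp = 3.669

3.669


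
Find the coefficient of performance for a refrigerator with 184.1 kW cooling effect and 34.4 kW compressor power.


COP = Q_evap / W
COP = 184.1 / 34.4
COP = 5.352

5.352


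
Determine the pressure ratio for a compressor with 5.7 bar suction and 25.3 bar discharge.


PR = P_high / P_low
PR = 25.3 / 5.7
PR = 4.439

4.439


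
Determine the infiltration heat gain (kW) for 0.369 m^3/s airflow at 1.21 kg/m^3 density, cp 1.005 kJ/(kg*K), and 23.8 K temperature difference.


Q = V_dot * rho * cp * dT
Q = 0.369 * 1.21 * 1.005 * 23.8
Q = 10.68 kW

10.68


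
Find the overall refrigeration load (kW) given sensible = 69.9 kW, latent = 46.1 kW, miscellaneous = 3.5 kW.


Q_total = Q_s + Q_l + Q_misc
Q_total = 69.9 + 46.1 + 3.5
Q_total = 119.5 kW

119.5


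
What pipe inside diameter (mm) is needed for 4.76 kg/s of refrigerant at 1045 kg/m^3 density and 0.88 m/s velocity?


A = m_dot / (rho * v) = 4.76 / (1045 * 0.88) = 0.005176163549 m^2
d = sqrt(4*A/pi) * 1000
d = 81.2 mm

81.2


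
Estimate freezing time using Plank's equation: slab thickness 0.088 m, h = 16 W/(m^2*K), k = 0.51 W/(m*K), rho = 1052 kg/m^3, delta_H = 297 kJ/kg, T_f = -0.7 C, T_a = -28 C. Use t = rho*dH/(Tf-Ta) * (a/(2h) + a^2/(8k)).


dT = -0.7 - (-28) = 27.3 K
term1 = a/(2h) = 0.088/(2*16) = 0.00275
term2 = a^2/(8k) = 0.088^2/(8*0.51) = 0.001898039216
t = rho*dH*1000/dT * (term1 + term2)
t = 1052*297*1000/27.3 * (0.00275 + 0.001898039216)
t = 53196 s

53196


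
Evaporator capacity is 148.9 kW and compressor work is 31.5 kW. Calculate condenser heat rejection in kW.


Q_cond = Q_evap + W
Q_cond = 148.9 + 31.5
Q_cond = 180.4 kW

180.4


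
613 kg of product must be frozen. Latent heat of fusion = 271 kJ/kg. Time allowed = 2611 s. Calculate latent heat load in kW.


Q_lat = m * h_fg / t
Q_lat = 613 * 271 / 2611
Q_lat = 63.62 kW

63.62


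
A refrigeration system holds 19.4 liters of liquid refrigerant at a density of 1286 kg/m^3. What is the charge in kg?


Charge = V * rho / 1000
Charge = 19.4 * 1286 / 1000
Charge = 24.95 kg

24.95


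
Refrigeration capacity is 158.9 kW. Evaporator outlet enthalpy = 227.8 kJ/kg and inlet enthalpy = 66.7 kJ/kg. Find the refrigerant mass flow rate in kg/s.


dh = 227.8 - 66.7 = 161.1 kJ/kg
m_dot = Q / dh = 158.9 / 161.1 = 0.9863 kg/s

0.9863


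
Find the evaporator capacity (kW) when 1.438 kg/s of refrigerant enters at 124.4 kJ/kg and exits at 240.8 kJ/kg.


dh = 240.8 - 124.4 = 116.4 kJ/kg
Q_evap = m_dot * dh = 1.438 * 116.4
Q_evap = 167.38 kW

167.38


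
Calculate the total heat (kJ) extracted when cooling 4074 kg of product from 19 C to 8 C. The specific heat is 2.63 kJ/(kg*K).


dT = 19 - (8) = 11 K
Q = m * cp * dT = 4074 * 2.63 * 11
Q = 117861 kJ

117861


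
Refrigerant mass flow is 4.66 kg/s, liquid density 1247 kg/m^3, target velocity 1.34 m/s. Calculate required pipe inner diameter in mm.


A = m_dot / (rho * v) = 4.66 / (1247 * 1.34) = 0.002788782631 m^2
d = sqrt(4*A/pi) * 1000
d = 59.6 mm

59.6


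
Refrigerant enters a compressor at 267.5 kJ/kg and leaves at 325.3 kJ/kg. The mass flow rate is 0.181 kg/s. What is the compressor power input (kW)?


dh = 325.3 - 267.5 = 57.8 kJ/kg
W = m_dot * dh = 0.181 * 57.8 = 10.46 kW

10.46


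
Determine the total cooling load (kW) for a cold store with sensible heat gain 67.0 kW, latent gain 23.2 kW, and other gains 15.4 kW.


Q_total = Q_s + Q_l + Q_misc
Q_total = 67.0 + 23.2 + 15.4
Q_total = 105.6 kW

105.6


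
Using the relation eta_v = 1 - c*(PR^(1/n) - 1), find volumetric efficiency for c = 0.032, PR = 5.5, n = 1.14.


PR^(1/n) = 5.5^(1/1.14) = 4.4610897
eta_v = 1 - 0.032 * (4.4610897 - 1)
eta_v = 0.8892

0.8892


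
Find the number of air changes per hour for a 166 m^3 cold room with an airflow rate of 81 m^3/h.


ACH = flow / volume
ACH = 81 / 166
ACH = 0.488

0.488


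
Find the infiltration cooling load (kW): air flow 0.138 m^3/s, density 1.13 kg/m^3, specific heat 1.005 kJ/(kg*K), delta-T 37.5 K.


Q = V_dot * rho * cp * dT
Q = 0.138 * 1.13 * 1.005 * 37.5
Q = 5.877 kW

5.877


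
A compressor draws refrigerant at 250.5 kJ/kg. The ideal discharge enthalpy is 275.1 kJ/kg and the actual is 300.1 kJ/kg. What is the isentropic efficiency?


dh_ideal = 275.1 - 250.5 = 24.6 kJ/kg
dh_actual = 300.1 - 250.5 = 49.6 kJ/kg
eta_s = dh_ideal / dh_actual = 24.6 / 49.6
eta_s = 0.496

0.496


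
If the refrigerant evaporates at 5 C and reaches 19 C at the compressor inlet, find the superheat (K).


Superheat = T_suction - T_evap
Superheat = 19 - (5)
Superheat = 14 K

14


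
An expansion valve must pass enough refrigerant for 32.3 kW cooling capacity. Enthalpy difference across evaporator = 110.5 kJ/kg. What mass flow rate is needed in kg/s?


m_dot = Q / dh
m_dot = 32.3 / 110.5
m_dot = 0.2923 kg/s

0.2923


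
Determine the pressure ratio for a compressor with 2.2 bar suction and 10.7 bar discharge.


PR = P_high / P_low
PR = 10.7 / 2.2
PR = 4.864

4.864


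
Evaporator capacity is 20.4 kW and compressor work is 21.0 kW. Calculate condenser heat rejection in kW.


Q_cond = Q_evap + W
Q_cond = 20.4 + 21.0
Q_cond = 41.4 kW

41.4


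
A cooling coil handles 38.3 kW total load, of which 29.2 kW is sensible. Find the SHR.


SHR = Q_sensible / Q_total
SHR = 29.2 / 38.3
SHR = 0.762

0.762


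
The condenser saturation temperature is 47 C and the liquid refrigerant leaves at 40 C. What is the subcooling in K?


Subcooling = T_cond - T_liquid
Subcooling = 47 - 40
Subcooling = 7 K

7


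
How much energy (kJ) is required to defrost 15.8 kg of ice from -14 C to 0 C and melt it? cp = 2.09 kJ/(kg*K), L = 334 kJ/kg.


Sensible heat = cp * dT = 2.09 * 14 = 29.26 kJ/kg
Total per kg = 29.26 + 334 = 363.26 kJ/kg
Q = m * total = 15.8 * 363.26
Q = 5739.5 kJ

5739.5


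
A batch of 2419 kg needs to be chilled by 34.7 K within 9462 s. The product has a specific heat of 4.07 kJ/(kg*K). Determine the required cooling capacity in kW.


Q = m * cp * dT / t
Q = 2419 * 4.07 * 34.7 / 9462
Q = 36.106 kW

36.106


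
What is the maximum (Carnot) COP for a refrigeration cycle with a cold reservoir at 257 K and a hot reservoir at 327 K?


dT = 327 - 257 = 70 K
COP_carnot = T_cold / dT = 257 / 70
COP_carnot = 3.671

3.671


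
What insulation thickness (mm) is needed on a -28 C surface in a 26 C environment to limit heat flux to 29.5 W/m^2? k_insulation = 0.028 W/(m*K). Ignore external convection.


dT = 26 - (-28) = 54 K
thickness = k * dT / q_max * 1000
thickness = 0.028 * 54 / 29.5 * 1000
thickness = 51.3 mm

51.3


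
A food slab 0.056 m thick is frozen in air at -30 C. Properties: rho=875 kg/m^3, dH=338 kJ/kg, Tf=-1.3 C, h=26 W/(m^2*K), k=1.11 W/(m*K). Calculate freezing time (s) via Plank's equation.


dT = -1.3 - (-30) = 28.7 K
term1 = a/(2h) = 0.056/(2*26) = 0.001076923077
term2 = a^2/(8k) = 0.056^2/(8*1.11) = 0.0003531531532
t = rho*dH*1000/dT * (term1 + term2)
t = 875*338*1000/28.7 * (0.001076923077 + 0.0003531531532)
t = 14737 s

14737


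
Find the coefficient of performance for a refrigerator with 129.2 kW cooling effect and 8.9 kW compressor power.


COP = Q_evap / W
COP = 129.2 / 8.9
COP = 14.517

14.517


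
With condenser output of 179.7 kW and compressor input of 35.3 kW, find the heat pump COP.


COP_hp = Q_cond / W
COP_hp = 179.7 / 35.3
COP_hp = 5.091

5.091


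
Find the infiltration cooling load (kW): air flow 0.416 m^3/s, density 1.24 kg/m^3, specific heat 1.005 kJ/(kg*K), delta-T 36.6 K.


Q = V_dot * rho * cp * dT
Q = 0.416 * 1.24 * 1.005 * 36.6
Q = 18.974 kW

18.974


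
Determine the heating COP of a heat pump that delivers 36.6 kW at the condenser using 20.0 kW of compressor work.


COP_hp = Q_cond / W
COP_hp = 36.6 / 20.0
COP_hp = 1.83

1.83


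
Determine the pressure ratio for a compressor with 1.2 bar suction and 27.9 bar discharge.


PR = P_high / P_low
PR = 27.9 / 1.2
PR = 23.25

23.25


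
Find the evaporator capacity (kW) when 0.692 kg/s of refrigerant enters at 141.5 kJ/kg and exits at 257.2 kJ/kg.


dh = 257.2 - 141.5 = 115.7 kJ/kg
Q_evap = m_dot * dh = 0.692 * 115.7
Q_evap = 80.06 kW

80.06


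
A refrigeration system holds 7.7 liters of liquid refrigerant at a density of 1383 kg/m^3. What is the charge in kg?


Charge = V * rho / 1000
Charge = 7.7 * 1383 / 1000
Charge = 10.65 kg

10.65


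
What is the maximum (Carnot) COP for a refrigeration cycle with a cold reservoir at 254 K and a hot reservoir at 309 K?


dT = 309 - 254 = 55 K
COP_carnot = T_cold / dT = 254 / 55
COP_carnot = 4.618

4.618


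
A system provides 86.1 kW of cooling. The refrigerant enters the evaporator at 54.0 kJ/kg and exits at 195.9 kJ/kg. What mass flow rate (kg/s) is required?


dh = 195.9 - 54.0 = 141.9 kJ/kg
m_dot = Q / dh = 86.1 / 141.9 = 0.6068 kg/s

0.6068


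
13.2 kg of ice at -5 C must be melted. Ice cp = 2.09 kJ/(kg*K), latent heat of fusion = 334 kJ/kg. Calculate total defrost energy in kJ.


Sensible heat = cp * dT = 2.09 * 5 = 10.45 kJ/kg
Total per kg = 10.45 + 334 = 344.45 kJ/kg
Q = m * total = 13.2 * 344.45
Q = 4546.7 kJ

4546.7


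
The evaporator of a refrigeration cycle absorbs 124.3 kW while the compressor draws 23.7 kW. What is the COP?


COP = Q_evap / W
COP = 124.3 / 23.7
COP = 5.245

5.245


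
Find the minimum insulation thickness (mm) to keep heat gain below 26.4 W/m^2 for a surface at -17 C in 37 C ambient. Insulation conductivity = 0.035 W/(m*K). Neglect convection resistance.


dT = 37 - (-17) = 54 K
thickness = k * dT / q_max * 1000
thickness = 0.035 * 54 / 26.4 * 1000
thickness = 71.6 mm

71.6


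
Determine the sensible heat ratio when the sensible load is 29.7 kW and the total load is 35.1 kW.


SHR = Q_sensible / Q_total
SHR = 29.7 / 35.1
SHR = 0.846

0.846


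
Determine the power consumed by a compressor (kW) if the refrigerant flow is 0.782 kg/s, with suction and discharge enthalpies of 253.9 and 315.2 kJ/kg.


dh = 315.2 - 253.9 = 61.3 kJ/kg
W = m_dot * dh = 0.782 * 61.3 = 47.94 kW

47.94


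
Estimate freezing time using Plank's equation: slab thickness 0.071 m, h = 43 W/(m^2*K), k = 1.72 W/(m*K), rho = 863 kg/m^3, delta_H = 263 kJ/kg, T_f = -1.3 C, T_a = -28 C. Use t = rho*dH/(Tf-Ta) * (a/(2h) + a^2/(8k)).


dT = -1.3 - (-28) = 26.7 K
term1 = a/(2h) = 0.071/(2*43) = 0.0008255813953
term2 = a^2/(8k) = 0.071^2/(8*1.72) = 0.0003663517442
t = rho*dH*1000/dT * (term1 + term2)
t = 863*263*1000/26.7 * (0.0008255813953 + 0.0003663517442)
t = 10132 s

10132


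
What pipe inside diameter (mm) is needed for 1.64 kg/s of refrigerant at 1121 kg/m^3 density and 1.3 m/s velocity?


A = m_dot / (rho * v) = 1.64 / (1121 * 1.3) = 0.001125368833 m^2
d = sqrt(4*A/pi) * 1000
d = 37.9 mm

37.9


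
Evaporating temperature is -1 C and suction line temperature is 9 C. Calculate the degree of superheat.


Superheat = T_suction - T_evap
Superheat = 9 - (-1)
Superheat = 10 K

10


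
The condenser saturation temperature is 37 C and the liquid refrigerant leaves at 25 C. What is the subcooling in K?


Subcooling = T_cond - T_liquid
Subcooling = 37 - 25
Subcooling = 12 K

12


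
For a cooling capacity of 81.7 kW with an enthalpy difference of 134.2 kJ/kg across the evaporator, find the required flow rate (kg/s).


m_dot = Q / dh
m_dot = 81.7 / 134.2
m_dot = 0.6088 kg/s

0.6088


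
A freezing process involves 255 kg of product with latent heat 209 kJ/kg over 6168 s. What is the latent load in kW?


Q_lat = m * h_fg / t
Q_lat = 255 * 209 / 6168
Q_lat = 8.64 kW

8.64


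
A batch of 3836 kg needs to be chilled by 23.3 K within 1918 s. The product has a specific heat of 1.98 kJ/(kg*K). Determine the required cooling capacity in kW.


Q = m * cp * dT / t
Q = 3836 * 1.98 * 23.3 / 1918
Q = 92.268 kW

92.268


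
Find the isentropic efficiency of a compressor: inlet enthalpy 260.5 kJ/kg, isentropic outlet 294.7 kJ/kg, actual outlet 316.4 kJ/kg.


dh_ideal = 294.7 - 260.5 = 34.2 kJ/kg
dh_actual = 316.4 - 260.5 = 55.9 kJ/kg
eta_s = dh_ideal / dh_actual = 34.2 / 55.9
eta_s = 0.6118

0.6118


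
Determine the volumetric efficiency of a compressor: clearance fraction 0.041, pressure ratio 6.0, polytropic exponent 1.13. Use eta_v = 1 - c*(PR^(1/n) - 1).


PR^(1/n) = 6.0^(1/1.13) = 4.8823558
eta_v = 1 - 0.041 * (4.8823558 - 1)
eta_v = 0.8408

0.8408


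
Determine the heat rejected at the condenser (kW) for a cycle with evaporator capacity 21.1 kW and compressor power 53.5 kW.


Q_cond = Q_evap + W
Q_cond = 21.1 + 53.5
Q_cond = 74.6 kW

74.6


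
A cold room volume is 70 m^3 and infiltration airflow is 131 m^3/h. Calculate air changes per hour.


ACH = flow / volume
ACH = 131 / 70
ACH = 1.871

1.871


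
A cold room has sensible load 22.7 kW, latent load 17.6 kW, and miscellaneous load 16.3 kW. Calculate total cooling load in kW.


Q_total = Q_s + Q_l + Q_misc
Q_total = 22.7 + 17.6 + 16.3
Q_total = 56.6 kW

56.6


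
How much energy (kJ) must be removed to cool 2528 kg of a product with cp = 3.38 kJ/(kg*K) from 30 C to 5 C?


dT = 30 - (5) = 25 K
Q = m * cp * dT = 2528 * 3.38 * 25
Q = 213616 kJ

213616


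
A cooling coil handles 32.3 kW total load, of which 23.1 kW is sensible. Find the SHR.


SHR = Q_sensible / Q_total
SHR = 23.1 / 32.3
SHR = 0.715

0.715


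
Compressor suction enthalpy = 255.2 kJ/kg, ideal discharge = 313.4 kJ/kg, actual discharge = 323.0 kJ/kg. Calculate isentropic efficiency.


dh_ideal = 313.4 - 255.2 = 58.2 kJ/kg
dh_actual = 323.0 - 255.2 = 67.8 kJ/kg
eta_s = dh_ideal / dh_actual = 58.2 / 67.8
eta_s = 0.8584

0.8584


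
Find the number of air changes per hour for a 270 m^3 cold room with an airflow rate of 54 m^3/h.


ACH = flow / volume
ACH = 54 / 270
ACH = 0.2

0.2


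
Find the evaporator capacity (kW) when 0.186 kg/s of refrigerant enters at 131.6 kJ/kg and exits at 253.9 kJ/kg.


dh = 253.9 - 131.6 = 122.3 kJ/kg
Q_evap = m_dot * dh = 0.186 * 122.3
Q_evap = 22.75 kW

22.75


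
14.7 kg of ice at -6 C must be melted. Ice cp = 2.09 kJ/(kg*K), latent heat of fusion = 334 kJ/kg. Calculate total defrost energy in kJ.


Sensible heat = cp * dT = 2.09 * 6 = 12.54 kJ/kg
Total per kg = 12.54 + 334 = 346.54 kJ/kg
Q = m * total = 14.7 * 346.54
Q = 5094.1 kJ

5094.1


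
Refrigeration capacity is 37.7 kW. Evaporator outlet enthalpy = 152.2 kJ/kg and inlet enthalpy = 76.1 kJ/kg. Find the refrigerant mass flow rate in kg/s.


dh = 152.2 - 76.1 = 76.1 kJ/kg
m_dot = Q / dh = 37.7 / 76.1 = 0.4954 kg/s

0.4954


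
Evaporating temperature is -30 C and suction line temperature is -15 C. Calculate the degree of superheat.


Superheat = T_suction - T_evap
Superheat = -15 - (-30)
Superheat = 15 K

15


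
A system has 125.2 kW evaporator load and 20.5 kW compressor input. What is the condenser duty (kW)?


Q_cond = Q_evap + W
Q_cond = 125.2 + 20.5
Q_cond = 145.7 kW

145.7


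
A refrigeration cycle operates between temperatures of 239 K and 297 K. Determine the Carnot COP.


dT = 297 - 239 = 58 K
COP_carnot = T_cold / dT = 239 / 58
COP_carnot = 4.121

4.121


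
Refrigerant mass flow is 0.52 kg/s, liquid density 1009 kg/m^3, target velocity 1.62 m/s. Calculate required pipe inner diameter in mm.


A = m_dot / (rho * v) = 0.52 / (1009 * 1.62) = 0.0003181245335 m^2
d = sqrt(4*A/pi) * 1000
d = 20.1 mm

20.1


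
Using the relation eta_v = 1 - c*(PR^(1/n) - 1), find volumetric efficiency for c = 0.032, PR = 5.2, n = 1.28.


PR^(1/n) = 5.2^(1/1.28) = 3.625581
eta_v = 1 - 0.032 * (3.625581 - 1)
eta_v = 0.916

0.916


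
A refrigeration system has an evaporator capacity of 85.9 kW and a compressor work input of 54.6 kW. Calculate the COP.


COP = Q_evap / W
COP = 85.9 / 54.6
COP = 1.573

1.573


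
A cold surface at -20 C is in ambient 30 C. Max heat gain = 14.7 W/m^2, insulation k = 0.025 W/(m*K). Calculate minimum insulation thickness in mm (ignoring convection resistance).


dT = 30 - (-20) = 50 K
thickness = k * dT / q_max * 1000
thickness = 0.025 * 50 / 14.7 * 1000
thickness = 85.0 mm

85.0


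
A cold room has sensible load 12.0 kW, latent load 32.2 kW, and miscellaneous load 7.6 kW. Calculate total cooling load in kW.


Q_total = Q_s + Q_l + Q_misc
Q_total = 12.0 + 32.2 + 7.6
Q_total = 51.8 kW

51.8


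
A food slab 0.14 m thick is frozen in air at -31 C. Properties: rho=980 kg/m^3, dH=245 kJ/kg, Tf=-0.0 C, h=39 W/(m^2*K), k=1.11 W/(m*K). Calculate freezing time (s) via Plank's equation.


dT = -0.0 - (-31) = 31.0 K
term1 = a/(2h) = 0.14/(2*39) = 0.001794871795
term2 = a^2/(8k) = 0.14^2/(8*1.11) = 0.002207207207
t = rho*dH*1000/dT * (term1 + term2)
t = 980*245*1000/31.0 * (0.001794871795 + 0.002207207207)
t = 30997 s

30997


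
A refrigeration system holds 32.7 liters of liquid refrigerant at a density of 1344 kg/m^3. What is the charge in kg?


Charge = V * rho / 1000
Charge = 32.7 * 1344 / 1000
Charge = 43.95 kg

43.95


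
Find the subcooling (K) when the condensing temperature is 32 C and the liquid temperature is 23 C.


Subcooling = T_cond - T_liquid
Subcooling = 32 - 23
Subcooling = 9 K

9


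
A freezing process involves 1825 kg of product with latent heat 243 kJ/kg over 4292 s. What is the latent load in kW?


Q_lat = m * h_fg / t
Q_lat = 1825 * 243 / 4292
Q_lat = 103.33 kW

103.33


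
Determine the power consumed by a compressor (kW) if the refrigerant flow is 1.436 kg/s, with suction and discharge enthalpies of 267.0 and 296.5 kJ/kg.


dh = 296.5 - 267.0 = 29.5 kJ/kg
W = m_dot * dh = 1.436 * 29.5 = 42.36 kW

42.36


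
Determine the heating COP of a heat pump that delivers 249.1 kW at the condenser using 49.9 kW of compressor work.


COP_hp = Q_cond / W
COP_hp = 249.1 / 49.9
COP_hp = 4.992

4.992


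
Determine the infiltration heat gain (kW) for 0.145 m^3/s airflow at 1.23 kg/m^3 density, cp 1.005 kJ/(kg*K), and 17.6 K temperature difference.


Q = V_dot * rho * cp * dT
Q = 0.145 * 1.23 * 1.005 * 17.6
Q = 3.155 kW

3.155
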